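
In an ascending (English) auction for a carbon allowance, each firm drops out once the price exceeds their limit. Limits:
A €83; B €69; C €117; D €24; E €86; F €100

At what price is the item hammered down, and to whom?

C wins at €100

Limits ranked: 117 (C) > 100 (F) > 86 (E) > 83 (A) > 69 (B) > 24 (D)
Once the price passes €100, only C is left; the hammer falls at F's limit of €100.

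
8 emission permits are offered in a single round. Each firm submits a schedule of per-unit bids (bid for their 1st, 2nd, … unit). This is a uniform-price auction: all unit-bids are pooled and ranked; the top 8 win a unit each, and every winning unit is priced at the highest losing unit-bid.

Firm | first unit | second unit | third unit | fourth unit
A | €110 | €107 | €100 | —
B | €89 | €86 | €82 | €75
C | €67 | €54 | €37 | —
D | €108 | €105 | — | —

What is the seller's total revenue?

All unit-bids, highest first — top 8: 110 (A-1), 108 (D-1), 107 (A-2), 105 (D-2), 100 (A-3), 89 (B-1), 86 (B-2), 82 (B-3)
The (k+1)-th unit-bid is €75.
Allocation: A 3, B 3, D 2. Every unit priced at €75.
Revenue = 8 × 75 = €600.

Total revenue: €600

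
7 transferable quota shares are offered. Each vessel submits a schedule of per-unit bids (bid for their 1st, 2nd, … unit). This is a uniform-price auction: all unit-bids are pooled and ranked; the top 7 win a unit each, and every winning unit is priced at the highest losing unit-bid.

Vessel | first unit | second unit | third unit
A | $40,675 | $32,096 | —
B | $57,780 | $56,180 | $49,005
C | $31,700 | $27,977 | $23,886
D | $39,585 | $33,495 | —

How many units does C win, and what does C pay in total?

C: 0 units, pays $0

Merging the schedules and taking the best 7: 57,780 (B-1), 56,180 (B-2), 49,005 (B-3), 40,675 (A-1), 39,585 (D-1), 33,495 (D-2), 32,096 (A-2)
First bid not allocated: $31,700.
C wins 0 unit(s) at $31,700 each.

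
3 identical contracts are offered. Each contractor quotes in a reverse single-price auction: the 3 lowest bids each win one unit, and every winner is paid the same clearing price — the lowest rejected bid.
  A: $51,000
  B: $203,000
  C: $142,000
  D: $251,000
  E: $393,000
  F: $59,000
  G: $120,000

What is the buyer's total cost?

Sorting: 51,000 (A), 59,000 (F), 120,000 (G), 142,000 (C), 203,000 (B), …
Lowest 3: A, F, G.
First losing bid is C's $142,000, which sets the uniform price.
Total cost = 3 × $142,000 = $426,000.

Total cost: $426,000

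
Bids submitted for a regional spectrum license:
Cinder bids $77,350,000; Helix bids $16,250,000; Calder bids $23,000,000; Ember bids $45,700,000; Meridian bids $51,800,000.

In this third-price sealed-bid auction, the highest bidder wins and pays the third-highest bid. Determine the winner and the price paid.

Cinder pays $45,700,000

Third-price sealed-bid auction: the highest bidder wins and pays the third-highest bid.
Bids ranked: 77,350,000 (Cinder) > 51,800,000 (Meridian) > 45,700,000 (Ember) > 23,000,000 (Calder) > 16,250,000 (Helix)
Cinder is highest; pays the third-highest bid, $45,700,000.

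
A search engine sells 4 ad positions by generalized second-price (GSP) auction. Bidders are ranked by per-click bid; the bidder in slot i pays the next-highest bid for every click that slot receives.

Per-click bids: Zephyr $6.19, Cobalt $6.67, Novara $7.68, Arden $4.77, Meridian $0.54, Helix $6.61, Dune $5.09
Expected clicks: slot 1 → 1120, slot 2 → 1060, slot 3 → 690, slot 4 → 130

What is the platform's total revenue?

Total revenue: $19409.80

Sorting advertisers: $7.68 (Novara) > $6.67 (Cobalt) > $6.61 (Helix) > $6.19 (Zephyr) > $5.09 (Dune) > …
Slot 1: Novara pays $6.67 × 1120 = $7470.40
Slot 2: Cobalt pays $6.61 × 1060 = $7006.60
Slot 3: Helix pays $6.19 × 690 = $4271.10
Slot 4: Zephyr pays $5.09 × 130 = $661.70
Total = $19409.80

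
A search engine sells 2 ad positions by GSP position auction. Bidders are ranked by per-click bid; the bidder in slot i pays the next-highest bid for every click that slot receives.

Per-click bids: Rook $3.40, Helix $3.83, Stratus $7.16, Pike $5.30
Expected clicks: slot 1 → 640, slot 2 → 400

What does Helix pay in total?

Per-click bids in order: $7.16 (Stratus) > $5.30 (Pike) > $3.83 (Helix) > …
Helix ranks below slot 2 → no slot, pays nothing.

Helix pays $0.00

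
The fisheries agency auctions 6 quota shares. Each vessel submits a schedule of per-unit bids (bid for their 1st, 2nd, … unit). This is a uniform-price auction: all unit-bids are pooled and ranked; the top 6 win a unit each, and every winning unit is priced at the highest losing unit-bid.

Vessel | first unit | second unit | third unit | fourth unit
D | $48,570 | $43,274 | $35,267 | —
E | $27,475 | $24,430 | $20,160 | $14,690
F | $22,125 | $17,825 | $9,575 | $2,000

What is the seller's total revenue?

Total revenue: $120,960

Pooled unit-bids ranked (top 6): 48,570 (D-1), 43,274 (D-2), 35,267 (D-3), 27,475 (E-1), 24,430 (E-2), 22,125 (F-1)
The (k+1)-th unit-bid is $20,160.
Allocation: D 3, E 2, F 1. Every unit priced at $20,160.
Revenue = 6 × 20,160 = $120,960.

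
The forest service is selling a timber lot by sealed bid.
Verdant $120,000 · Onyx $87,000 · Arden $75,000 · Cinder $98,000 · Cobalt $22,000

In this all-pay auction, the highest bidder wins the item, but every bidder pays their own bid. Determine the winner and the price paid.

Rule: the highest bidder wins the item, but every bidder pays their own bid.
Bids ranked: 120,000 (Verdant) > 98,000 (Cinder) > 87,000 (Onyx) > 75,000 (Arden) > 22,000 (Cobalt)
Verdant wins with the top bid; all bids are sunk regardless.

Verdant pays $120,000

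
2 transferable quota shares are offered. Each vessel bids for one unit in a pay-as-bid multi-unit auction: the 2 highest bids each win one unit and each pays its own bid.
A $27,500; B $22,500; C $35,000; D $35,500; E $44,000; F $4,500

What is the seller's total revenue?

Sorting: 44,000 (E), 35,500 (D), 35,000 (C), 27,500 (A), …
Winners (2 units): E, D.
Total revenue = 44,000 + 35,500 = $79,500.

Total revenue: $79,500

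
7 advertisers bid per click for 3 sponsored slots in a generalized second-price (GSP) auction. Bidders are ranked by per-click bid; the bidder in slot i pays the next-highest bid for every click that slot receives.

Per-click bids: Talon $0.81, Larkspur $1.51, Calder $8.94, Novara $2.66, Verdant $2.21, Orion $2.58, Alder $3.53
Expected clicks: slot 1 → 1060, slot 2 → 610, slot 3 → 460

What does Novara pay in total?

Novara pays $1186.80

Sorting advertisers: $8.94 (Calder) > $3.53 (Alder) > $2.66 (Novara) > $2.58 (Orion) > …
Novara holds slot 3 → pays next bid $2.58 × 460 clicks = $1186.80.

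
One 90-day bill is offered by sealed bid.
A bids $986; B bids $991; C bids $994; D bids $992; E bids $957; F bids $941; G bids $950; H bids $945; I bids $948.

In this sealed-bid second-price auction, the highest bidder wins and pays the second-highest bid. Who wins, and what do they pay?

Bids ranked: 994 (C) > 992 (D) > 991 (B) > 986 (A) > 957 (E) > 950 (G) > …
Second-price: C pays D's bid of $992.

C pays $992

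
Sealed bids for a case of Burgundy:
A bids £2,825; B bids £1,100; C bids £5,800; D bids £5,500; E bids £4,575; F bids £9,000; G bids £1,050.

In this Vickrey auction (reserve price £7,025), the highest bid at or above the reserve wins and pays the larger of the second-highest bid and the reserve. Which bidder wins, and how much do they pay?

Bids ranked: 9,000 (F) > 5,800 (C) > 5,500 (D) > 4,575 (E) > 2,825 (A) > 1,100 (B) > …
F has the top bid at or above the reserve (£9,000).
Second-highest bid £5,800 is below the reserve £7,025, so the reserve binds → payment £7,025.

F pays £7,025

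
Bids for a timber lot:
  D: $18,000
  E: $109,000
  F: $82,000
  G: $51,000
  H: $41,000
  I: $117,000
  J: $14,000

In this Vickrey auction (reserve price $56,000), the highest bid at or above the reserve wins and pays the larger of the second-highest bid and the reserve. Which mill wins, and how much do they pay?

I pays $109,000

Bids ranked: 117,000 (I) > 109,000 (E) > 82,000 (F) > 51,000 (G) > 41,000 (H) > 18,000 (D) > …
I has the top bid at or above the reserve ($117,000).
Second-highest bid $109,000 exceeds the reserve $56,000 → payment $109,000.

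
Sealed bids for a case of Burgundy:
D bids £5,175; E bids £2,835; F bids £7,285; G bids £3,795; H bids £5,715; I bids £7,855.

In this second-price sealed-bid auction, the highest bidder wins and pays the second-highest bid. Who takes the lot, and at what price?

Rule: the highest bidder wins and pays the second-highest bid.
Bids in order: 7,855 (I) > 7,285 (F) > 5,715 (H) > 5,175 (D) > 3,795 (G) > 2,835 (E)
I wins with the highest bid; price is set by the runner-up at £7,285.

I pays £7,285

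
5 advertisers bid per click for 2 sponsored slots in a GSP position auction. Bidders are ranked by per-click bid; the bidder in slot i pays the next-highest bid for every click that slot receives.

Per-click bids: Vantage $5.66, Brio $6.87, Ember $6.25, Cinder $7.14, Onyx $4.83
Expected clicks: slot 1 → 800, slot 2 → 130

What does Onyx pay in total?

Onyx pays $0.00

Per-click bids in order: $7.14 (Cinder) > $6.87 (Brio) > $6.25 (Ember) > …
Onyx ranks below slot 2 → no slot, pays nothing.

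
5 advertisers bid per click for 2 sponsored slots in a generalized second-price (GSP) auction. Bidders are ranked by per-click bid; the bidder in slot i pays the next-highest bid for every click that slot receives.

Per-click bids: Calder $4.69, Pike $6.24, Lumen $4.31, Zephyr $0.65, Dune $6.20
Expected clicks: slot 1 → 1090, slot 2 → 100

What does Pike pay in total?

Sorting advertisers: $6.24 (Pike) > $6.20 (Dune) > $4.69 (Calder) > …
Pike holds slot 1 → pays next bid $6.20 × 1090 clicks = $6758.00.

Pike pays $6758.00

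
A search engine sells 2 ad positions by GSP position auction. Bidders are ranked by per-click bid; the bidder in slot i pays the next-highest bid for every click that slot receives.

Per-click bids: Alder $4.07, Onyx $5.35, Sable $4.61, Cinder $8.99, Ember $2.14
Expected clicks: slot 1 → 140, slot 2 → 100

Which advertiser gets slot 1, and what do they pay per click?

Per-click bids in order: $8.99 (Cinder) > $5.35 (Onyx) > $4.61 (Sable) > …
Slot 1 goes to the first-ranked bidder, Cinder, who pays the next bid down: $5.35/click.

Cinder; $5.35 per click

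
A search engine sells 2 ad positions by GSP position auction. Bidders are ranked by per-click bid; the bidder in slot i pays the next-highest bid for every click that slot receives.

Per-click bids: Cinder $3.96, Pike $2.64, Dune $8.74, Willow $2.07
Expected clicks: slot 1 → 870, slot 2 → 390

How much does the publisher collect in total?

Sorting advertisers: $8.74 (Dune) > $3.96 (Cinder) > $2.64 (Pike) > …
Slot 1: Dune pays $3.96 × 870 = $3445.20
Slot 2: Cinder pays $2.64 × 390 = $1029.60
Total = $4474.80

Total revenue: $4474.80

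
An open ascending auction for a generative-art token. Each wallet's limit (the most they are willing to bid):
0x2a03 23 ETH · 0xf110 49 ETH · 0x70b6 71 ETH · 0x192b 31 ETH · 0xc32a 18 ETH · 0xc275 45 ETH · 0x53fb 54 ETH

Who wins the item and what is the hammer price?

Limits ranked: 71 (0x70b6) > 54 (0x53fb) > 49 (0xf110) > 45 (0xc275) > 31 (0x192b) > 23 (0x2a03) > …
Once the price passes 54 ETH, only 0x70b6 is left; the hammer falls at 0x53fb's limit of 54 ETH.

0x70b6 wins at 54 ETH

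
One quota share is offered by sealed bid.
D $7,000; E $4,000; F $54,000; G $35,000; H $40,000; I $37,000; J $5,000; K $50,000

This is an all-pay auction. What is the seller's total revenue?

Total revenue: $232,000

Sorting bids: 54,000 (F) > 50,000 (K) > 40,000 (H) > 37,000 (I) > 35,000 (G) > 7,000 (D) > …
Every bidder forfeits their bid regardless of winning.
Revenue = 7,000 + 4,000 + 54,000 + 35,000 + 40,000 + 37,000 + 5,000 + 50,000 = $232,000.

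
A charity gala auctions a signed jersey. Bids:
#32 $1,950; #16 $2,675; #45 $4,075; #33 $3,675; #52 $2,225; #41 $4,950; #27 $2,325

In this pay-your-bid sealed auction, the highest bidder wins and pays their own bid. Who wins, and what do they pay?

Sorting bids: 4,950 (#41) > 4,075 (#45) > 3,675 (#33) > 2,675 (#16) > 2,325 (#27) > 2,225 (#52) > …
First-price: #41 pays what they bid, $4,950.

#41 pays $4,950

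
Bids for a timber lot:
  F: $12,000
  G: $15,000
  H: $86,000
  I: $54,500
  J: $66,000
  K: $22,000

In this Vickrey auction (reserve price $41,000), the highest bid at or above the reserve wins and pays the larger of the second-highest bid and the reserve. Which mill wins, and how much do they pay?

H pays $66,000

Vickrey auction (reserve price $41,000): the highest bid at or above the reserve wins and pays the larger of the second-highest bid and the reserve.
Bids ranked: 86,000 (H) > 66,000 (J) > 54,500 (I) > 22,000 (K) > 15,000 (G) > 12,000 (F)
Highest eligible bid: H at $86,000.
max(second-highest $66,000, reserve $41,000) = $66,000; the reserve does not bind.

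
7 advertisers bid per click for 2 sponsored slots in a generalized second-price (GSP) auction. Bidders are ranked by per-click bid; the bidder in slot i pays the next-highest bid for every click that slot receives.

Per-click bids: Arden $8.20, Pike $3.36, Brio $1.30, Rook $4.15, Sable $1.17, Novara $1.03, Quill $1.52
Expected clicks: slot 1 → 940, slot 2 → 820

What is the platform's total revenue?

Per-click bids in order: $8.20 (Arden) > $4.15 (Rook) > $3.36 (Pike) > …
Slot 1: Arden pays $4.15 × 940 = $3901.00
Slot 2: Rook pays $3.36 × 820 = $2755.20
Total = $6656.20

Total revenue: $6656.20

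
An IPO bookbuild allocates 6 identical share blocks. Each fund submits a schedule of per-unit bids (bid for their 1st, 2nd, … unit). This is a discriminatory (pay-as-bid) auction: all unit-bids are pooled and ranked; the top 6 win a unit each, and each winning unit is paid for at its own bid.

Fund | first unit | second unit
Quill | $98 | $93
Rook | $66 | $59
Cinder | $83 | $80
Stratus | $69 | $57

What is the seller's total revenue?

Total revenue: $489

Merging the schedules and taking the best 6: 98 (Quill-1), 93 (Quill-2), 83 (Cinder-1), 80 (Cinder-2), 69 (Stratus-1), 66 (Rook-1)
Next rejected bid: $59 (not a price — pay-as-bid).
Each winning unit pays its own bid.
Revenue = 98 + 93 + 83 + 80 + 69 + 66 = $489.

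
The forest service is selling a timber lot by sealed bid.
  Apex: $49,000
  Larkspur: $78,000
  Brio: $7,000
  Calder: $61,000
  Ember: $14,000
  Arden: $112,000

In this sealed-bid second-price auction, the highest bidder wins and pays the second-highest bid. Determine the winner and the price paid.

Bids ranked: 112,000 (Arden) > 78,000 (Larkspur) > 61,000 (Calder) > 49,000 (Apex) > 14,000 (Ember) > 7,000 (Brio)
Second-price: Arden pays Larkspur's bid of $78,000.

Arden pays $78,000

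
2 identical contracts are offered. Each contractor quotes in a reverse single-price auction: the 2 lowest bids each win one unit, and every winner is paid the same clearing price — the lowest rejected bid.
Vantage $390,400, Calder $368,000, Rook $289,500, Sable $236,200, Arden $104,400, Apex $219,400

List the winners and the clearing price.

Bids ranked low→high: 104,400 (Arden), 219,400 (Apex), 236,200 (Sable), 289,500 (Rook), …
Winners (2 units): Arden, Apex.
First losing bid is Sable's $236,200, which sets the uniform price.

Arden, Apex; each is paid $236,200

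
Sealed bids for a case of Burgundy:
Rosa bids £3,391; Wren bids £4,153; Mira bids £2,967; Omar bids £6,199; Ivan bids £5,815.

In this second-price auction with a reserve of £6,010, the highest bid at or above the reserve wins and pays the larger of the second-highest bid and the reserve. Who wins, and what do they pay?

Bids ranked: 6,199 (Omar) > 5,815 (Ivan) > 4,153 (Wren) > 3,391 (Rosa) > 2,967 (Mira)
Highest eligible bid: Omar at £6,199.
max(second-highest £5,815, reserve £6,010) = £6,010.

Omar pays £6,010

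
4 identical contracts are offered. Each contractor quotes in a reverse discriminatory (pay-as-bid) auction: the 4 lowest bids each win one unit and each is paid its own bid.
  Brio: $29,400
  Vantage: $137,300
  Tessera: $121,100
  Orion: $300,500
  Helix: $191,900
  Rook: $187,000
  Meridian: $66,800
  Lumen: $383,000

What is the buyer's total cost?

Total cost: $354,600

Ordering the bids: 29,400 (Brio), 66,800 (Meridian), 121,100 (Tessera), 137,300 (Vantage), 187,000 (Rook), 191,900 (Helix), …
Lowest 4: Brio, Meridian, Tessera, Vantage.
Total cost = 29,400 + 66,800 + 121,100 + 137,300 = $354,600.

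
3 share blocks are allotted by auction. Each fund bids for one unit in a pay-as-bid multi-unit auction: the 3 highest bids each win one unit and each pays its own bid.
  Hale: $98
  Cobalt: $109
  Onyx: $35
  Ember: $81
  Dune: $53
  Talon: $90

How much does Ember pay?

Ember pays $0

Sorting: 109 (Cobalt), 98 (Hale), 90 (Talon), 81 (Ember), 53 (Dune), …
The 3 highest are Cobalt, Hale, Talon.
Ember does not win → $0.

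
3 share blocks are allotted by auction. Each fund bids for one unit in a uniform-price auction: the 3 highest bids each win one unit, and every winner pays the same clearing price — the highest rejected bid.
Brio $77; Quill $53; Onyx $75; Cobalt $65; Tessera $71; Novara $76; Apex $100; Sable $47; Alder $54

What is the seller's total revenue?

Sorting: 100 (Apex), 77 (Brio), 76 (Novara), 75 (Onyx), 71 (Tessera), …
Winners (3 units): Apex, Brio, Novara.
Highest unsuccessful bid: $75 → clearing price.
Total revenue = 3 × $75 = $225.

Total revenue: $225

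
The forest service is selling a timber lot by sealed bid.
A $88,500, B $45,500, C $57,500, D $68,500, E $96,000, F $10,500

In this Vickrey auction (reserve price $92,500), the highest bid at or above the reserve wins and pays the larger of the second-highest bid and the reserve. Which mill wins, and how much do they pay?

E pays $92,500

Bids ranked: 96,000 (E) > 88,500 (A) > 68,500 (D) > 57,500 (C) > 45,500 (B) > 10,500 (F)
Highest eligible bid: E at $96,000.
max(second-highest $88,500, reserve $92,500) = $92,500.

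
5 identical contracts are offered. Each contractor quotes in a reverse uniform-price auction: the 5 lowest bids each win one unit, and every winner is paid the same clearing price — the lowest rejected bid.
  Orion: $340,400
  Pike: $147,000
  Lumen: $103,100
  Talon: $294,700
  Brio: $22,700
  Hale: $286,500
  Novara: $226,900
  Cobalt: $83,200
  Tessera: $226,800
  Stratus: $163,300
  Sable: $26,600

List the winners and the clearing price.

Brio, Sable, Cobalt, Lumen, Pike; each is paid $163,300

Ordering the bids: 22,700 (Brio), 26,600 (Sable), 83,200 (Cobalt), 103,100 (Lumen), 147,000 (Pike), 163,300 (Stratus), 226,800 (Tessera), …
Lowest 5: Brio, Sable, Cobalt, Lumen, Pike.
Clearing price = lowest rejected bid = $163,300.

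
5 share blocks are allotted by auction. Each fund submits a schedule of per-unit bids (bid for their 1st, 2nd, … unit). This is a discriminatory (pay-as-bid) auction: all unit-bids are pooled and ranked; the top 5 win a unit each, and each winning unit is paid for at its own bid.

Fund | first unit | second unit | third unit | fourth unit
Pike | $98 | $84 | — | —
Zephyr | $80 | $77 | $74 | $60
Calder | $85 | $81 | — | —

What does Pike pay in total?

Pike pays $182

Merging the schedules and taking the best 5: 98 (Pike-1), 85 (Calder-1), 84 (Pike-2), 81 (Calder-2), 80 (Zephyr-1)
Next rejected bid: $77 (not a price — pay-as-bid).
Pike's winning unit-bids: 98 + 84 = $182.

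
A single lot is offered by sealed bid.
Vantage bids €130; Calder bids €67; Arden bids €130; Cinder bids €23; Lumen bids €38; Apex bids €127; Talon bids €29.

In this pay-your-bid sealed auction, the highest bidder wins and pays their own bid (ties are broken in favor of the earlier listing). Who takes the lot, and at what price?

Pay-your-bid sealed auction: the highest bidder wins and pays their own bid.
Sorting bids: 130 (Vantage) > 130 (Arden) > 127 (Apex) > 67 (Calder) > 38 (Lumen) > 29 (Talon) > …
Vantage and Arden tie at €130; tie-break gives it to Vantage.
First-price: Vantage pays what they bid, €130.

Vantage pays €130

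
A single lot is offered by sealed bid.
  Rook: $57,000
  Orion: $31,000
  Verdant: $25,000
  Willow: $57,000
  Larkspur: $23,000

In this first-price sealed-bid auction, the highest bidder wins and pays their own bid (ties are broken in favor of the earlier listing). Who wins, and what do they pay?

First-price sealed-bid auction: the highest bidder wins and pays their own bid.
Bids ranked: 57,000 (Rook) > 57,000 (Willow) > 31,000 (Orion) > 25,000 (Verdant) > 23,000 (Larkspur)
Tie at $57,000 → Rook wins by tie-break.
First-price: Rook pays what they bid, $57,000.

Rook pays $57,000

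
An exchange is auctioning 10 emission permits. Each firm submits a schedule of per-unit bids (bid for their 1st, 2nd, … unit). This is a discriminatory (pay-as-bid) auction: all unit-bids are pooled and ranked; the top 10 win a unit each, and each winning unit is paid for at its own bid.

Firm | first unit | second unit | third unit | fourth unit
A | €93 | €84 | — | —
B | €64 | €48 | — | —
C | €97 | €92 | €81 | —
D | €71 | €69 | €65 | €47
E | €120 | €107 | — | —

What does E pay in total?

E pays €227

All unit-bids, highest first — top 10: 120 (E-1), 107 (E-2), 97 (C-1), 93 (A-1), 92 (C-2), 84 (A-2), 81 (C-3), 71 (D-1), 69 (D-2), 65 (D-3)
Next rejected bid: €64 (not a price — pay-as-bid).
E's winning unit-bids: 120 + 107 = €227.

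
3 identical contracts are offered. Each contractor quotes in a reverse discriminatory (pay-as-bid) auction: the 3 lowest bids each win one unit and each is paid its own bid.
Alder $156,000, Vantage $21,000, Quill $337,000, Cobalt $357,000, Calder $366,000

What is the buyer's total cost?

Total cost: $514,000

Sorting: 21,000 (Vantage), 156,000 (Alder), 337,000 (Quill), 357,000 (Cobalt), 366,000 (Calder)
The 3 lowest are Vantage, Alder, Quill.
Total cost = 21,000 + 156,000 + 337,000 = $514,000.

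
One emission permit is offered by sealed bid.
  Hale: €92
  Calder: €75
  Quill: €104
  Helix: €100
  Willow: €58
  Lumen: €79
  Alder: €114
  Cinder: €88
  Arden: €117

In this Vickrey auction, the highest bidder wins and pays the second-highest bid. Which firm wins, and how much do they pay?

Sorting bids: 117 (Arden) > 114 (Alder) > 104 (Quill) > 100 (Helix) > 92 (Hale) > 88 (Cinder) > …
Second-price: Arden pays Alder's bid of €114.

Arden pays €114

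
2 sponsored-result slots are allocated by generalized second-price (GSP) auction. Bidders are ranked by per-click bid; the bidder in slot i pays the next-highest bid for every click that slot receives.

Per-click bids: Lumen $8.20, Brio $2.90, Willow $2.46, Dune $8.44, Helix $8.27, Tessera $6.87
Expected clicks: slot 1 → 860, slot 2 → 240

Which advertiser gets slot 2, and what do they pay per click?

Helix; $8.20 per click

Per-click bids in order: $8.44 (Dune) > $8.27 (Helix) > $8.20 (Lumen) > …
Slot 2 goes to the second-ranked bidder, Helix, who pays the next bid down: $8.20/click.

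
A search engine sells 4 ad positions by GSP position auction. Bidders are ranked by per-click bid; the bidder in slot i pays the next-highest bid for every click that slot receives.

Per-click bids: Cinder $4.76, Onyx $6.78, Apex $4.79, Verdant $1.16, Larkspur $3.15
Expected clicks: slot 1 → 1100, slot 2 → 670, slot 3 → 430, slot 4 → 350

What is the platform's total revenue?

Total revenue: $10218.70

Per-click bids in order: $6.78 (Onyx) > $4.79 (Apex) > $4.76 (Cinder) > $3.15 (Larkspur) > $1.16 (Verdant)
Slot 1: Onyx pays $4.79 × 1100 = $5269.00
Slot 2: Apex pays $4.76 × 670 = $3189.20
Slot 3: Cinder pays $3.15 × 430 = $1354.50
Slot 4: Larkspur pays $1.16 × 350 = $406.00
Total = $10218.70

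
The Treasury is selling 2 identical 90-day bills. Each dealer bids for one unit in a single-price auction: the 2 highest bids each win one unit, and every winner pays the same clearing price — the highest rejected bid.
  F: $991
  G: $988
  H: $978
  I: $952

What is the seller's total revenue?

Total revenue: $1,956

Ordering the bids: 991 (F), 988 (G), 978 (H), 952 (I)
The 2 highest are F, G.
First losing bid is H's $978, which sets the uniform price.
Total revenue = 2 × $978 = $1,956.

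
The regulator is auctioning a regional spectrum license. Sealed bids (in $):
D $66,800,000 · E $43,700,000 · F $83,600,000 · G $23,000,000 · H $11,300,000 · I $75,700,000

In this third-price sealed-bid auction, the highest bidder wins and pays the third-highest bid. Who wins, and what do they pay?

F pays $66,800,000

Rule: the highest bidder wins and pays the third-highest bid.
Bids ranked: 83,600,000 (F) > 75,700,000 (I) > 66,800,000 (D) > 43,700,000 (E) > 23,000,000 (G) > 11,300,000 (H)
F is highest; pays the third-highest bid, $66,800,000.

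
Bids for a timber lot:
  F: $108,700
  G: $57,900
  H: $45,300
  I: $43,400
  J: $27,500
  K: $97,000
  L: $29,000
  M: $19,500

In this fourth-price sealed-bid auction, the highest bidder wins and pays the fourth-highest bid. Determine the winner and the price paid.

Bids ranked: 108,700 (F) > 97,000 (K) > 57,900 (G) > 45,300 (H) > 43,400 (I) > 29,000 (L) > …
F wins; payment is bid #4 in the ranking = $45,300.

F pays $45,300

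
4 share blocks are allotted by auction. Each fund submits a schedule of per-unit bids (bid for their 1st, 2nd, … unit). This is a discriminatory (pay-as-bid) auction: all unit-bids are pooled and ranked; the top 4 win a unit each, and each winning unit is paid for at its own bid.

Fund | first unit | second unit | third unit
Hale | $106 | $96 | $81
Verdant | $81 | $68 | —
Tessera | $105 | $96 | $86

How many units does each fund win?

Merging the schedules and taking the best 4: 106 (Hale-1), 105 (Tessera-1), 96 (Hale-2), 96 (Tessera-2)
Next rejected bid: $86 (not a price — pay-as-bid).
Allocation: Hale 2, Tessera 2.

Hale 2, Tessera 2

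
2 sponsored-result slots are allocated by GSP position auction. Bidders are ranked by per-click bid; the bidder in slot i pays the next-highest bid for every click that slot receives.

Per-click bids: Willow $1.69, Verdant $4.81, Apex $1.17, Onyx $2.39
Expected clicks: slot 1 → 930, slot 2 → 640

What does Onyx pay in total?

Per-click bids in order: $4.81 (Verdant) > $2.39 (Onyx) > $1.69 (Willow) > …
Onyx holds slot 2 → pays next bid $1.69 × 640 clicks = $1081.60.

Onyx pays $1081.60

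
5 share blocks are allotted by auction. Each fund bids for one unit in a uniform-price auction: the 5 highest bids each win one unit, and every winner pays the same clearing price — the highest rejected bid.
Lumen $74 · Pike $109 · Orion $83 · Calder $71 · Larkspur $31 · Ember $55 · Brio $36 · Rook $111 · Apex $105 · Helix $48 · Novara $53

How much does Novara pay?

Sorting: 111 (Rook), 109 (Pike), 105 (Apex), 83 (Orion), 74 (Lumen), 71 (Calder), 55 (Ember), …
The 5 highest are Rook, Pike, Apex, Orion, Lumen.
Clearing price = highest rejected bid = $71.
Novara does not win → pays $0.

Novara pays $0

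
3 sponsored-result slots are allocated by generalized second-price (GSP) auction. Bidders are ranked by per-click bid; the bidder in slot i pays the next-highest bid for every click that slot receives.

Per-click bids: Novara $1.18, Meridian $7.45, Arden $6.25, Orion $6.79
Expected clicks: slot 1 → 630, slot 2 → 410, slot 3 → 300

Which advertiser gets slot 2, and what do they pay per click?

Ranked by bid: $7.45 (Meridian) > $6.79 (Orion) > $6.25 (Arden) > $1.18 (Novara)
Slot 2 goes to the second-ranked bidder, Orion, who pays the next bid down: $6.25/click.

Orion; $6.25 per click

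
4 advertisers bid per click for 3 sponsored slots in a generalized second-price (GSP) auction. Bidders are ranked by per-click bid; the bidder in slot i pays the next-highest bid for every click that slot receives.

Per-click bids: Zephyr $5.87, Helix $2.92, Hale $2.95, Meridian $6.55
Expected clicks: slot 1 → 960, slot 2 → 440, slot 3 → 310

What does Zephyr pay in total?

Zephyr pays $1298.00

Ranked by bid: $6.55 (Meridian) > $5.87 (Zephyr) > $2.95 (Hale) > $2.92 (Helix)
Zephyr holds slot 2 → pays next bid $2.95 × 440 clicks = $1298.00.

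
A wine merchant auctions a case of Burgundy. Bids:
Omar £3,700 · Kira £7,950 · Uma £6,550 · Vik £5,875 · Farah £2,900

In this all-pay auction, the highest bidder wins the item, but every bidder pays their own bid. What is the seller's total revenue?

Bids ranked: 7,950 (Kira) > 6,550 (Uma) > 5,875 (Vik) > 3,700 (Omar) > 2,900 (Farah)
Every bidder forfeits their bid regardless of winning.
Revenue = 3,700 + 7,950 + 6,550 + 5,875 + 2,900 = £26,975.

Total revenue: £26,975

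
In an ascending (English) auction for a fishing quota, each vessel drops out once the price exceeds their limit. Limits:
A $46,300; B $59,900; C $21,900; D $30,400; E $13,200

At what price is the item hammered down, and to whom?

B wins at $46,300

Limits ranked: 59,900 (B) > 46,300 (A) > 30,400 (D) > 21,900 (C) > 13,200 (E)
A is the last rival to drop out, at $46,300; B remains and wins at that price.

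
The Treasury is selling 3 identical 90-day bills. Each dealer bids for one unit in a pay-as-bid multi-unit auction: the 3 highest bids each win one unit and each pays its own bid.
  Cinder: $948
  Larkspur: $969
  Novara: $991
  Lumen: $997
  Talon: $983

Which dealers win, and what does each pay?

Sorting: 997 (Lumen), 991 (Novara), 983 (Talon), 969 (Larkspur), 948 (Cinder)
The 3 highest are Lumen, Novara, Talon.
Each winner pays its own bid: Lumen $997, Novara $991, Talon $983.

Lumen $997, Novara $991, Talon $983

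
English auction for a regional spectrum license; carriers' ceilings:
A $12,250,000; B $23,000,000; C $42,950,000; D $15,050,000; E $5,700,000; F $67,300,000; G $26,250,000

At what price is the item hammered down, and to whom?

Limits ranked: 67,300,000 (F) > 42,950,000 (C) > 26,250,000 (G) > 23,000,000 (B) > 15,050,000 (D) > 12,250,000 (A) > …
Once the price passes $42,950,000, only F is left; the hammer falls at C's limit of $42,950,000.

F wins at $42,950,000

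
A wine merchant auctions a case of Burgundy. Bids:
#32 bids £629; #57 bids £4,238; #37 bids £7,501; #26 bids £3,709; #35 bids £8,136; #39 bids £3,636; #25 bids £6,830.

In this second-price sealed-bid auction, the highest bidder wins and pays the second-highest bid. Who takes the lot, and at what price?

Rule: the highest bidder wins and pays the second-highest bid.
Bids in order: 8,136 (#35) > 7,501 (#37) > 6,830 (#25) > 4,238 (#57) > 3,709 (#26) > 3,636 (#39) > …
#35 wins with the highest bid; price is set by the runner-up at £7,501.

#35 pays £7,501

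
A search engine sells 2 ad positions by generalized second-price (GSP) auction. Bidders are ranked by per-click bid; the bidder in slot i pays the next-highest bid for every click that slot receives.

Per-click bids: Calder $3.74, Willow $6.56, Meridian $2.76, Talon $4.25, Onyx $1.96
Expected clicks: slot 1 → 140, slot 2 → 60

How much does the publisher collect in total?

Total revenue: $819.40

Per-click bids in order: $6.56 (Willow) > $4.25 (Talon) > $3.74 (Calder) > …
Slot 1: Willow pays $4.25 × 140 = $595.00
Slot 2: Talon pays $3.74 × 60 = $224.40
Total = $819.40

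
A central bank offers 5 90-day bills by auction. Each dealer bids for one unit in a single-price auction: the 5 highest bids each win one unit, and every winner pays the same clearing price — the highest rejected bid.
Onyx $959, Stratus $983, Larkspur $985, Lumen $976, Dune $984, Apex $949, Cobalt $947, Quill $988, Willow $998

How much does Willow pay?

Willow pays $976

Sorting: 998 (Willow), 988 (Quill), 985 (Larkspur), 984 (Dune), 983 (Stratus), 976 (Lumen), 959 (Onyx), …
The 5 highest are Willow, Quill, Larkspur, Dune, Stratus.
Highest unsuccessful bid: $976 → clearing price.
Willow wins → pays $976.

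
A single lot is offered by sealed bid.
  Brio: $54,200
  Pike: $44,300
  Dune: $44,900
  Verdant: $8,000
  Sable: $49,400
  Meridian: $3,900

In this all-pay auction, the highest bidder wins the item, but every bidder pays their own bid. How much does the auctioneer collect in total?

Total revenue: $204,700

Sorting bids: 54,200 (Brio) > 49,400 (Sable) > 44,900 (Dune) > 44,300 (Pike) > 8,000 (Verdant) > 3,900 (Meridian)
Every bidder forfeits their bid regardless of winning.
Revenue = 54,200 + 44,300 + 44,900 + 8,000 + 49,400 + 3,900 = $204,700.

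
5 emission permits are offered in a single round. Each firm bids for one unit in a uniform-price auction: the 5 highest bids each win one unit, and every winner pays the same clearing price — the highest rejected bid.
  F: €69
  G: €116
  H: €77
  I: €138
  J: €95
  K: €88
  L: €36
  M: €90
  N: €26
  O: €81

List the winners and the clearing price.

Ordering the bids: 138 (I), 116 (G), 95 (J), 90 (M), 88 (K), 81 (O), 77 (H), …
The 5 highest are I, G, J, M, K.
First losing bid is O's €81, which sets the uniform price.

I, G, J, M, K; each pays €81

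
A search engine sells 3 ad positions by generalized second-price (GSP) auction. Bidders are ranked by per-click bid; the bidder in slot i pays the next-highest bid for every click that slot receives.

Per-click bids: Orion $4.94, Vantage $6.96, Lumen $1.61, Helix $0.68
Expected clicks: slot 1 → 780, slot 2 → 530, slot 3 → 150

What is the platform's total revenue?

Total revenue: $4808.50

Per-click bids in order: $6.96 (Vantage) > $4.94 (Orion) > $1.61 (Lumen) > $0.68 (Helix)
Slot 1: Vantage pays $4.94 × 780 = $3853.20
Slot 2: Orion pays $1.61 × 530 = $853.30
Slot 3: Lumen pays $0.68 × 150 = $102.00
Total = $4808.50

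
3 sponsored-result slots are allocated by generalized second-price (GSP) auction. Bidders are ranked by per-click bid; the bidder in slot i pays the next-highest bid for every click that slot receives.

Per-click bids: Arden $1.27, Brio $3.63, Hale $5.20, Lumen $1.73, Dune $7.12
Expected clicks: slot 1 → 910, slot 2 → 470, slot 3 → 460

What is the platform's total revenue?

Total revenue: $7233.90

Sorting advertisers: $7.12 (Dune) > $5.20 (Hale) > $3.63 (Brio) > $1.73 (Lumen) > …
Slot 1: Dune pays $5.20 × 910 = $4732.00
Slot 2: Hale pays $3.63 × 470 = $1706.10
Slot 3: Brio pays $1.73 × 460 = $795.80
Total = $7233.90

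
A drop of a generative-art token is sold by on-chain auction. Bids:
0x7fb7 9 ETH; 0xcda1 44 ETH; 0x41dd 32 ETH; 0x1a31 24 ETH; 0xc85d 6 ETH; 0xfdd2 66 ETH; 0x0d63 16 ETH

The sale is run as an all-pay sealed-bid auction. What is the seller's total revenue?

Bids ranked: 66 (0xfdd2) > 44 (0xcda1) > 32 (0x41dd) > 24 (0x1a31) > 16 (0x0d63) > 9 (0x7fb7) > …
0xfdd2 wins with the top bid; all bids are sunk regardless.
Every bidder forfeits their bid regardless of winning.
Revenue = 9 + 44 + 32 + 24 + 6 + 66 + 16 = 197 ETH.

Total revenue: 197 ETH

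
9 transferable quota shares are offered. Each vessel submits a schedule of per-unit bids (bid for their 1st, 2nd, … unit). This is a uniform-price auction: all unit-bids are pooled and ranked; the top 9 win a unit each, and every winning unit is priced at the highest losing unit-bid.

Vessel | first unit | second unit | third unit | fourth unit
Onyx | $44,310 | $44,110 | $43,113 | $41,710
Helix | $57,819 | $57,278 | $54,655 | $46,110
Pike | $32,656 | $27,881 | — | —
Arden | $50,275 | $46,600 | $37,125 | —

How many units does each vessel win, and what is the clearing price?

Pooled unit-bids ranked (top 9): 57,819 (Helix-1), 57,278 (Helix-2), 54,655 (Helix-3), 50,275 (Arden-1), 46,600 (Arden-2), 46,110 (Helix-4), 44,310 (Onyx-1), 44,110 (Onyx-2), 43,113 (Onyx-3)
Highest rejected unit-bid = $41,710.
Allocation: Arden 2, Helix 4, Onyx 3.

Arden 2, Helix 4, Onyx 3; clearing price $41,710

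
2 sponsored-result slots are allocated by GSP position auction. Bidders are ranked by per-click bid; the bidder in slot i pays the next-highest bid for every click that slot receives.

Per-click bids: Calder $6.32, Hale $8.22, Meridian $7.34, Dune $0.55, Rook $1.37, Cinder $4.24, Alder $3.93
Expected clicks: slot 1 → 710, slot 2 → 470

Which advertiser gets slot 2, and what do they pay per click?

Ranked by bid: $8.22 (Hale) > $7.34 (Meridian) > $6.32 (Calder) > …
Slot 2 goes to the second-ranked bidder, Meridian, who pays the next bid down: $6.32/click.

Meridian; $6.32 per click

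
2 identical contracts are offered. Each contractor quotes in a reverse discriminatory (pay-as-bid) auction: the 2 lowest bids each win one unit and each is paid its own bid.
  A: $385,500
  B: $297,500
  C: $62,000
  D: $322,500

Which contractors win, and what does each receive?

Bids ranked low→high: 62,000 (C), 297,500 (B), 322,500 (D), 385,500 (A)
Lowest 2: C, B.
Each winner is paid its own bid: C $62,000, B $297,500.

C $62,000, B $297,500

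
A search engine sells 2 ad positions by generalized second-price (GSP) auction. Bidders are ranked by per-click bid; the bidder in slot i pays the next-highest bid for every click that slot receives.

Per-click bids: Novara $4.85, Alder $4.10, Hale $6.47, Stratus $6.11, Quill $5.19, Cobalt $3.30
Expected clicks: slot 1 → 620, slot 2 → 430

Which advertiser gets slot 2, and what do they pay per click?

Stratus; $5.19 per click

Per-click bids in order: $6.47 (Hale) > $6.11 (Stratus) > $5.19 (Quill) > …
Slot 2 goes to the second-ranked bidder, Stratus, who pays the next bid down: $5.19/click.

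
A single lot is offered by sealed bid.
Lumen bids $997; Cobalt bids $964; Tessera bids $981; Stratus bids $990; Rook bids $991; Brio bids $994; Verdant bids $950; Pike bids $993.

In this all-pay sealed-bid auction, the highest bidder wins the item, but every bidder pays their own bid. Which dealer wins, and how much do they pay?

All-pay sealed-bid auction: the highest bidder wins the item, but every bidder pays their own bid.
Bids ranked: 997 (Lumen) > 994 (Brio) > 993 (Pike) > 991 (Rook) > 990 (Stratus) > 981 (Tessera) > …
Lumen is highest and takes the item; every bidder forfeits their bid.

Lumen pays $997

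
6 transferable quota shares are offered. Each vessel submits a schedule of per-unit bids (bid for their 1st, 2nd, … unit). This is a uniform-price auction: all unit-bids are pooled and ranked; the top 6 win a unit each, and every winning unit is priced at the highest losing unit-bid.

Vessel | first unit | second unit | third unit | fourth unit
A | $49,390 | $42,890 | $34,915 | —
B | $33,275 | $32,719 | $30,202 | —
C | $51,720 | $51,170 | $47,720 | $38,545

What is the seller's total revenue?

All unit-bids, highest first — top 6: 51,720 (C-1), 51,170 (C-2), 49,390 (A-1), 47,720 (C-3), 42,890 (A-2), 38,545 (C-4)
Highest rejected unit-bid = $34,915.
Allocation: A 2, C 4. Every unit priced at $34,915.
Revenue = 6 × 34,915 = $209,490.

Total revenue: $209,490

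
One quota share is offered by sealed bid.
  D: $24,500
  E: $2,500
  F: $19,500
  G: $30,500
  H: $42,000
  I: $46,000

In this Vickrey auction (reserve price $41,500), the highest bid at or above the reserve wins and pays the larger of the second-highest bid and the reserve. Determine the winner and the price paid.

Bids ranked: 46,000 (I) > 42,000 (H) > 30,500 (G) > 24,500 (D) > 19,500 (F) > 2,500 (E)
I has the top bid at or above the reserve ($46,000).
max(second-highest $42,000, reserve $41,500) = $42,000; the reserve does not bind.

I pays $42,000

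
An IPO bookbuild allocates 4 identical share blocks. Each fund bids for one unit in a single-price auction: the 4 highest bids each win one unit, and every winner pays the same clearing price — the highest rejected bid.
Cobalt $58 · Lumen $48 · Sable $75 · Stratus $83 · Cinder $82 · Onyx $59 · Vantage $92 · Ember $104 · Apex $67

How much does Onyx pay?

Ordering the bids: 104 (Ember), 92 (Vantage), 83 (Stratus), 82 (Cinder), 75 (Sable), 67 (Apex), …
Winners (4 units): Ember, Vantage, Stratus, Cinder.
Clearing price = highest rejected bid = $75.
Onyx does not win → pays $0.

Onyx pays $0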